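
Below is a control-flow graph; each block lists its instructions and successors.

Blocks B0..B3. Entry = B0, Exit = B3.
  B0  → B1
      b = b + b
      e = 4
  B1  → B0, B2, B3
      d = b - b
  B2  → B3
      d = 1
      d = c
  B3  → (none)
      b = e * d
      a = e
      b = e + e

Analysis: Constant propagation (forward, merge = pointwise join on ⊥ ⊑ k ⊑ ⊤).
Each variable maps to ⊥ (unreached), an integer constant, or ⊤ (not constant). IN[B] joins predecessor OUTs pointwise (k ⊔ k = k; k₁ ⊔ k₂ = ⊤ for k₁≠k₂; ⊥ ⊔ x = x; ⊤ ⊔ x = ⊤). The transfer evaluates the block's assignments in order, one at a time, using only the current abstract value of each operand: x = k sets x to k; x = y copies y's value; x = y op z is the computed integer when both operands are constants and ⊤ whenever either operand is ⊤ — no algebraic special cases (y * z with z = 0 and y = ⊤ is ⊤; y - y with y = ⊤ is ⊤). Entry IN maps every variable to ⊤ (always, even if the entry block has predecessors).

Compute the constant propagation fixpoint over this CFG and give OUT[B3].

Answer: {a: 4, b: 8, c: ⊤, d: ⊤, e: 4, f: ⊤}

Derivation:
Fixpoint table:
  B0: | IN=(all ⊤) | OUT={e:4; rest ⊤}
  B1: | IN={e:4; rest ⊤} | OUT={e:4; rest ⊤}
  B2: | IN={e:4; rest ⊤} | OUT={e:4; rest ⊤}
  B3: | IN={e:4; rest ⊤} | OUT={a:4, b:8, e:4; rest ⊤}

Merge at B3: IN[B3] = OUT[B1] ⊔ OUT[B2] = {a: ⊤, b: ⊤, c: ⊤, d: ⊤, e: 4, f: ⊤}
Applying B3's transfer function to that IN value gives OUT[B3] (row B3 above).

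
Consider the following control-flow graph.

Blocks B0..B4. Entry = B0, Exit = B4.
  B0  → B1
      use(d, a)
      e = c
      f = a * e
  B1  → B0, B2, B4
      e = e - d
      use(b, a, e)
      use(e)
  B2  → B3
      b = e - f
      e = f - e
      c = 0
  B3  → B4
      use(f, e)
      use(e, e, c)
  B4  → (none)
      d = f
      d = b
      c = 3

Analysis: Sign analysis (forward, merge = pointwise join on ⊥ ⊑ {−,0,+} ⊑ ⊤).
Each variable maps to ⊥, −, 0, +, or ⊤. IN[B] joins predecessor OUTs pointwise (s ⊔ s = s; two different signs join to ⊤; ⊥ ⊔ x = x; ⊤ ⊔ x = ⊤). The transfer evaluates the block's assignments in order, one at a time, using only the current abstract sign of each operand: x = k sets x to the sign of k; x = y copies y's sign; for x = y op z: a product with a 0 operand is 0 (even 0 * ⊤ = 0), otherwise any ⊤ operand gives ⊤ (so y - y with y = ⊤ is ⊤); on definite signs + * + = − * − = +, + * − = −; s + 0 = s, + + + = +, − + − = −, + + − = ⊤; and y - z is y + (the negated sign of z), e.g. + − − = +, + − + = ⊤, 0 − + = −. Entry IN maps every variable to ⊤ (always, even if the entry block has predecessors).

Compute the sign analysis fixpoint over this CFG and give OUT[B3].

Converged values:
  B0:   IN=(all ⊤)   OUT=(all ⊤)
  B1:   IN=(all ⊤)   OUT=(all ⊤)
  B2:   IN=(all ⊤)   OUT={c:0; rest ⊤}
  B3:   IN={c:0; rest ⊤}   OUT={c:0; rest ⊤}
  B4:   IN=(all ⊤)   OUT={c:+; rest ⊤}

Merge at B3: IN[B3] = OUT[B2] = {a: ⊤, b: ⊤, c: 0, d: ⊤, e: ⊤, f: ⊤}
Applying B3's transfer function to that IN value gives OUT[B3] (row B3 above).

Answer: {a: ⊤, b: ⊤, c: 0, d: ⊤, e: ⊤, f: ⊤}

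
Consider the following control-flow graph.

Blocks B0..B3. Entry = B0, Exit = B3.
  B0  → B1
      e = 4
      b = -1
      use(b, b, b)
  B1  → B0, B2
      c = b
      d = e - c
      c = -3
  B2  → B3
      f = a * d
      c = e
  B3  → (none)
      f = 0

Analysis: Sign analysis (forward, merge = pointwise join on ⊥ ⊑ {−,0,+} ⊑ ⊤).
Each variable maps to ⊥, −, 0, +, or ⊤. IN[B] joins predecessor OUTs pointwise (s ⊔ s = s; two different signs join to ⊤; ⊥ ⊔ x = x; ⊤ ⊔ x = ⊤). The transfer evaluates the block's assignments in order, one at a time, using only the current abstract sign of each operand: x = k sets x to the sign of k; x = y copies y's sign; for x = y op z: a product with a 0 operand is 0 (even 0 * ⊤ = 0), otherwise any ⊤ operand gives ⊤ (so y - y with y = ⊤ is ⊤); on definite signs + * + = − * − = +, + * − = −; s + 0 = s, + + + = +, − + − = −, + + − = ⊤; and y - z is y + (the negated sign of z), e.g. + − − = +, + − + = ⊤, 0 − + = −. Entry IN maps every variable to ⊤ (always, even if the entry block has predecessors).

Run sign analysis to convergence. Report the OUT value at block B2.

Answer: {a: ⊤, b: -, c: +, d: +, e: +, f: ⊤}

Working:
Converged values:
  B0:  IN=(all ⊤)  OUT={b:-, e:+; rest ⊤}
  B1:  IN={b:-, e:+; rest ⊤}  OUT={b:-, c:-, d:+, e:+; rest ⊤}
  B2:  IN={b:-, c:-, d:+, e:+; rest ⊤}  OUT={b:-, c:+, d:+, e:+; rest ⊤}
  B3:  IN={b:-, c:+, d:+, e:+; rest ⊤}  OUT={b:-, c:+, d:+, e:+, f:0; rest ⊤}

Merge at B2: IN[B2] = OUT[B1] = {a: ⊤, b: -, c: -, d: +, e: +, f: ⊤}
Applying B2's transfer function to that IN value gives OUT[B2] (row B2 above).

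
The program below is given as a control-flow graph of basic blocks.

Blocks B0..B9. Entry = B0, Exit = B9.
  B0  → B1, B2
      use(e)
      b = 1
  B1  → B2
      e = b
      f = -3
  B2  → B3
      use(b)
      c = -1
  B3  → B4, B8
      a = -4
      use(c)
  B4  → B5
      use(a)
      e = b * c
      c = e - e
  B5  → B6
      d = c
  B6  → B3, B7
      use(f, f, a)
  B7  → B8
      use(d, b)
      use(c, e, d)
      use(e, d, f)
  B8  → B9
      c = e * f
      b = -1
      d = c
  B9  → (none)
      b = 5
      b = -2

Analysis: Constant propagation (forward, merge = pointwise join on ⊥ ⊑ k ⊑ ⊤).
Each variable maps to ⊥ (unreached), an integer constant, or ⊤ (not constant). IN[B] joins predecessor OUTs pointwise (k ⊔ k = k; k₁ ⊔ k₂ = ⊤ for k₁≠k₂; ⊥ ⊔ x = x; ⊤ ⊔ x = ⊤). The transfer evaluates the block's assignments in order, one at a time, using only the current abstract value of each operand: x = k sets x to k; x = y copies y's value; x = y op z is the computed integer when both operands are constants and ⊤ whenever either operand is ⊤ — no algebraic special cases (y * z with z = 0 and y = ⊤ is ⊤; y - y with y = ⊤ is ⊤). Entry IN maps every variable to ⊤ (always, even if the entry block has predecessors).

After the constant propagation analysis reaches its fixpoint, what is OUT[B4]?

Converged values:
  B0:   IN=(all ⊤)   OUT={b:1; rest ⊤}
  B1:   IN={b:1; rest ⊤}   OUT={b:1, e:1, f:-3; rest ⊤}
  B2:   IN={b:1; rest ⊤}   OUT={b:1, c:-1; rest ⊤}
  B3:   IN={b:1; rest ⊤}   OUT={a:-4, b:1; rest ⊤}
  B4:   IN={a:-4, b:1; rest ⊤}   OUT={a:-4, b:1; rest ⊤}
  B5:   IN={a:-4, b:1; rest ⊤}   OUT={a:-4, b:1; rest ⊤}
  B6:   IN={a:-4, b:1; rest ⊤}   OUT={a:-4, b:1; rest ⊤}
  B7:   IN={a:-4, b:1; rest ⊤}   OUT={a:-4, b:1; rest ⊤}
  B8:   IN={a:-4, b:1; rest ⊤}   OUT={a:-4, b:-1; rest ⊤}
  B9:   IN={a:-4, b:-1; rest ⊤}   OUT={a:-4, b:-2; rest ⊤}

Merge at B4: IN[B4] = OUT[B3] = {a: -4, b: 1, c: ⊤, d: ⊤, e: ⊤, f: ⊤}
Applying B4's transfer function to that IN value gives OUT[B4] (row B4 above).

Answer: {a: -4, b: 1, c: ⊤, d: ⊤, e: ⊤, f: ⊤}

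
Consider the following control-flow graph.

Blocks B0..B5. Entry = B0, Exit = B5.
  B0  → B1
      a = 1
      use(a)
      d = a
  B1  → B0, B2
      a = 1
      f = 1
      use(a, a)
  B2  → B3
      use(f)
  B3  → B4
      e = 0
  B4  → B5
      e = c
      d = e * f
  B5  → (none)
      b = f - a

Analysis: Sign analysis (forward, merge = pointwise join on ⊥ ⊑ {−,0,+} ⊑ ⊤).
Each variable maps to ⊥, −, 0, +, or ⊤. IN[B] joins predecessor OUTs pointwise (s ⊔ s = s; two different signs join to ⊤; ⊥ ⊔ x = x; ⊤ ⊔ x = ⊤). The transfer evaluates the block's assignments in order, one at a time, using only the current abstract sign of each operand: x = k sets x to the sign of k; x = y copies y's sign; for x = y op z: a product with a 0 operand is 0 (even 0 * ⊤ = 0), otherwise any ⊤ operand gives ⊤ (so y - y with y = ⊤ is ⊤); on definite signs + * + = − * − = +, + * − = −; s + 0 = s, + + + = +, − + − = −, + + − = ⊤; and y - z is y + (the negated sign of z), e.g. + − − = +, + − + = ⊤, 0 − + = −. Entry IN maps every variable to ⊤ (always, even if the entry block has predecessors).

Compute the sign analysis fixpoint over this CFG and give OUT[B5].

Answer: {a: +, b: ⊤, c: ⊤, d: ⊤, e: ⊤, f: +}

Working:
Converged values:
  B0: | IN=(all ⊤) | OUT={a:+, d:+; rest ⊤}
  B1: | IN={a:+, d:+; rest ⊤} | OUT={a:+, d:+, f:+; rest ⊤}
  B2: | IN={a:+, d:+, f:+; rest ⊤} | OUT={a:+, d:+, f:+; rest ⊤}
  B3: | IN={a:+, d:+, f:+; rest ⊤} | OUT={a:+, d:+, e:0, f:+; rest ⊤}
  B4: | IN={a:+, d:+, e:0, f:+; rest ⊤} | OUT={a:+, f:+; rest ⊤}
  B5: | IN={a:+, f:+; rest ⊤} | OUT={a:+, f:+; rest ⊤}

Merge at B5: IN[B5] = OUT[B4] = {a: +, b: ⊤, c: ⊤, d: ⊤, e: ⊤, f: +}
Applying B5's transfer function to that IN value gives OUT[B5] (row B5 above).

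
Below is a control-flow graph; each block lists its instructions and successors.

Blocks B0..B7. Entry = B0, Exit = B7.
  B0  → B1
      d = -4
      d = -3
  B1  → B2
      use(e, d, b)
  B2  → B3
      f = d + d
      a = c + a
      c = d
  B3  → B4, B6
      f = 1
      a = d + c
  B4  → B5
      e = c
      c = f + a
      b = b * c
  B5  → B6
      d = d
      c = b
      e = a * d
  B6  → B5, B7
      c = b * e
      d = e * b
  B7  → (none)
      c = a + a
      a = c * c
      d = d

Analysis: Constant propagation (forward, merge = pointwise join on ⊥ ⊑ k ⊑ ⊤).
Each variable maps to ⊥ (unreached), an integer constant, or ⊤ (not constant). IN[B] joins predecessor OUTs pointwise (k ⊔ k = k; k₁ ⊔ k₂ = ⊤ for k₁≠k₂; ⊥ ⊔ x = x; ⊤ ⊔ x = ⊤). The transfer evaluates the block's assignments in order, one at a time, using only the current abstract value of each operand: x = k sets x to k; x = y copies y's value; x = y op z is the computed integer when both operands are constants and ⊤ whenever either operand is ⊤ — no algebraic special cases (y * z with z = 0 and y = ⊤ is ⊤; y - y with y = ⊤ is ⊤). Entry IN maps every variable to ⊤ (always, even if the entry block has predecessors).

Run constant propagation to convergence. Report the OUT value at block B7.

Answer: {a: 144, b: ⊤, c: -12, d: ⊤, e: ⊤, f: 1}

Derivation:
Converged values:
  B0:  IN=(all ⊤)  OUT={d:-3; rest ⊤}
  B1:  IN={d:-3; rest ⊤}  OUT={d:-3; rest ⊤}
  B2:  IN={d:-3; rest ⊤}  OUT={c:-3, d:-3, f:-6; rest ⊤}
  B3:  IN={c:-3, d:-3, f:-6; rest ⊤}  OUT={a:-6, c:-3, d:-3, f:1; rest ⊤}
  B4:  IN={a:-6, c:-3, d:-3, f:1; rest ⊤}  OUT={a:-6, c:-5, d:-3, e:-3, f:1; rest ⊤}
  B5:  IN={a:-6, f:1; rest ⊤}  OUT={a:-6, f:1; rest ⊤}
  B6:  IN={a:-6, f:1; rest ⊤}  OUT={a:-6, f:1; rest ⊤}
  B7:  IN={a:-6, f:1; rest ⊤}  OUT={a:144, c:-12, f:1; rest ⊤}

Merge at B7: IN[B7] = OUT[B6] = {a: -6, b: ⊤, c: ⊤, d: ⊤, e: ⊤, f: 1}
Applying B7's transfer function to that IN value gives OUT[B7] (row B7 above).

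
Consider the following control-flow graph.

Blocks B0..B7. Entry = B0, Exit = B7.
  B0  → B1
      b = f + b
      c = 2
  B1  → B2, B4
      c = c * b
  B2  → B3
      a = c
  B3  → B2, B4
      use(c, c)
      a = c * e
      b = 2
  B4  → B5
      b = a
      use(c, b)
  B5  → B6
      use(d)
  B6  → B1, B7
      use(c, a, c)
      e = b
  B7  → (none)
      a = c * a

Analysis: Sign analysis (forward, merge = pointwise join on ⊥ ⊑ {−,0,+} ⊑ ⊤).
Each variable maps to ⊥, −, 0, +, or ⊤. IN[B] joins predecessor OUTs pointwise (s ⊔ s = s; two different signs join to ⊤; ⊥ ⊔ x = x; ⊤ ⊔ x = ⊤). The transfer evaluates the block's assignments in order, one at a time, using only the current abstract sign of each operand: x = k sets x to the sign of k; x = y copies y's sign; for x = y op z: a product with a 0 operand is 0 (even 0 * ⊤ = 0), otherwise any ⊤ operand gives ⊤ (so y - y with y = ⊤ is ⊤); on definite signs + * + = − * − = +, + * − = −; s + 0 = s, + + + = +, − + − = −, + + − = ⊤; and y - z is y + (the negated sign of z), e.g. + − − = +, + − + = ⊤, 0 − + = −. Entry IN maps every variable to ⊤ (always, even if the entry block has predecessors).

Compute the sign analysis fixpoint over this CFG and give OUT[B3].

Answer: {a: ⊤, b: +, c: ⊤, d: ⊤, e: ⊤, f: ⊤}

Derivation:
Fixpoint table:
  B0:  IN=(all ⊤)  OUT={c:+; rest ⊤}
  B1:  IN=(all ⊤)  OUT=(all ⊤)
  B2:  IN=(all ⊤)  OUT=(all ⊤)
  B3:  IN=(all ⊤)  OUT={b:+; rest ⊤}
  B4:  IN=(all ⊤)  OUT=(all ⊤)
  B5:  IN=(all ⊤)  OUT=(all ⊤)
  B6:  IN=(all ⊤)  OUT=(all ⊤)
  B7:  IN=(all ⊤)  OUT=(all ⊤)

Merge at B3: IN[B3] = OUT[B2] = {a: ⊤, b: ⊤, c: ⊤, d: ⊤, e: ⊤, f: ⊤}
Applying B3's transfer function to that IN value gives OUT[B3] (row B3 above).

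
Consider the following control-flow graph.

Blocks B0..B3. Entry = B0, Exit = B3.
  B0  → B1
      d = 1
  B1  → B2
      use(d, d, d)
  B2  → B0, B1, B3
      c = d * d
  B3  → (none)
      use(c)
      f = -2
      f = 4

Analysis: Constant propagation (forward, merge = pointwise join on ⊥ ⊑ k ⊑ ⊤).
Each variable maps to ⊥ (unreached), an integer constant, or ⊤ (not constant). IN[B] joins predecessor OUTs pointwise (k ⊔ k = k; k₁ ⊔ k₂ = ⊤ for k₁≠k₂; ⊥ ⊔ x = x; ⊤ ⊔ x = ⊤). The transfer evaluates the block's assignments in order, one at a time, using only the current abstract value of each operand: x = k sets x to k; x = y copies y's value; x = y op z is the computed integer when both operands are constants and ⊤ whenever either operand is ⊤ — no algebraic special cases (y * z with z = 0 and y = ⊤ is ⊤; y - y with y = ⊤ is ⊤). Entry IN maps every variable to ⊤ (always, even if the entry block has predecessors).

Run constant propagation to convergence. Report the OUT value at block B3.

Per-block solution:
  B0:  IN=(all ⊤)  OUT={d:1; rest ⊤}
  B1:  IN={d:1; rest ⊤}  OUT={d:1; rest ⊤}
  B2:  IN={d:1; rest ⊤}  OUT={c:1, d:1; rest ⊤}
  B3:  IN={c:1, d:1; rest ⊤}  OUT={c:1, d:1, f:4; rest ⊤}

Merge at B3: IN[B3] = OUT[B2] = {a: ⊤, b: ⊤, c: 1, d: 1, e: ⊤, f: ⊤}
Applying B3's transfer function to that IN value gives OUT[B3] (row B3 above).

Answer: {a: ⊤, b: ⊤, c: 1, d: 1, e: ⊤, f: 4}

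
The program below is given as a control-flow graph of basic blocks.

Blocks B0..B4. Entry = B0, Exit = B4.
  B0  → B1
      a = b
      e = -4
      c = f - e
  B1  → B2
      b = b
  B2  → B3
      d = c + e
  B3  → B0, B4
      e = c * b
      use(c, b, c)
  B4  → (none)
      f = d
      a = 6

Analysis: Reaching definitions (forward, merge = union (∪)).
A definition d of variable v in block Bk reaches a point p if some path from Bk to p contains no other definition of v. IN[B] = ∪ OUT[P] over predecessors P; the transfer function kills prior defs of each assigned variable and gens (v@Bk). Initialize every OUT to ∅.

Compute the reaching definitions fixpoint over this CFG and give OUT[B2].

Answer: {a@B0, b@B1, c@B0, d@B2, e@B0}

Working:
Per-block solution:
  B0:   IN={a@B0, b@B1, c@B0, d@B2, e@B3}   OUT={a@B0, b@B1, c@B0, d@B2, e@B0}
  B1:   IN={a@B0, b@B1, c@B0, d@B2, e@B0}   OUT={a@B0, b@B1, c@B0, d@B2, e@B0}
  B2:   IN={a@B0, b@B1, c@B0, d@B2, e@B0}   OUT={a@B0, b@B1, c@B0, d@B2, e@B0}
  B3:   IN={a@B0, b@B1, c@B0, d@B2, e@B0}   OUT={a@B0, b@B1, c@B0, d@B2, e@B3}
  B4:   IN={a@B0, b@B1, c@B0, d@B2, e@B3}   OUT={a@B4, b@B1, c@B0, d@B2, e@B3, f@B4}

Merge at B2: IN[B2] = OUT[B1] = {a@B0, b@B1, c@B0, d@B2, e@B0}
Applying B2's transfer function to that IN value gives OUT[B2] (row B2 above).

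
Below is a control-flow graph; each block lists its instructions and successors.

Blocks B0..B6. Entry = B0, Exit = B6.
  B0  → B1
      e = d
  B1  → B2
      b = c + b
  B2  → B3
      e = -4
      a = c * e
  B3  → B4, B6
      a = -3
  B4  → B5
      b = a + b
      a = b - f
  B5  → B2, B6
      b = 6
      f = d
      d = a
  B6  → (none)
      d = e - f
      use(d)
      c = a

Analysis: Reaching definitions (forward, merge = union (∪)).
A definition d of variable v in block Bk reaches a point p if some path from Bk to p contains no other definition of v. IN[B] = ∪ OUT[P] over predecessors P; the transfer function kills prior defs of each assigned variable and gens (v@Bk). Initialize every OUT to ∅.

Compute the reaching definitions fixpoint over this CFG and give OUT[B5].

Fixpoint table:
  B0: | IN={} | OUT={e@B0}
  B1: | IN={e@B0} | OUT={b@B1, e@B0}
  B2: | IN={a@B4, b@B1, b@B5, d@B5, e@B0, e@B2, f@B5} | OUT={a@B2, b@B1, b@B5, d@B5, e@B2, f@B5}
  B3: | IN={a@B2, b@B1, b@B5, d@B5, e@B2, f@B5} | OUT={a@B3, b@B1, b@B5, d@B5, e@B2, f@B5}
  B4: | IN={a@B3, b@B1, b@B5, d@B5, e@B2, f@B5} | OUT={a@B4, b@B4, d@B5, e@B2, f@B5}
  B5: | IN={a@B4, b@B4, d@B5, e@B2, f@B5} | OUT={a@B4, b@B5, d@B5, e@B2, f@B5}
  B6: | IN={a@B3, a@B4, b@B1, b@B5, d@B5, e@B2, f@B5} | OUT={a@B3, a@B4, b@B1, b@B5, c@B6, d@B6, e@B2, f@B5}

Merge at B5: IN[B5] = OUT[B4] = {a@B4, b@B4, d@B5, e@B2, f@B5}
Applying B5's transfer function to that IN value gives OUT[B5] (row B5 above).

Answer: {a@B4, b@B5, d@B5, e@B2, f@B5}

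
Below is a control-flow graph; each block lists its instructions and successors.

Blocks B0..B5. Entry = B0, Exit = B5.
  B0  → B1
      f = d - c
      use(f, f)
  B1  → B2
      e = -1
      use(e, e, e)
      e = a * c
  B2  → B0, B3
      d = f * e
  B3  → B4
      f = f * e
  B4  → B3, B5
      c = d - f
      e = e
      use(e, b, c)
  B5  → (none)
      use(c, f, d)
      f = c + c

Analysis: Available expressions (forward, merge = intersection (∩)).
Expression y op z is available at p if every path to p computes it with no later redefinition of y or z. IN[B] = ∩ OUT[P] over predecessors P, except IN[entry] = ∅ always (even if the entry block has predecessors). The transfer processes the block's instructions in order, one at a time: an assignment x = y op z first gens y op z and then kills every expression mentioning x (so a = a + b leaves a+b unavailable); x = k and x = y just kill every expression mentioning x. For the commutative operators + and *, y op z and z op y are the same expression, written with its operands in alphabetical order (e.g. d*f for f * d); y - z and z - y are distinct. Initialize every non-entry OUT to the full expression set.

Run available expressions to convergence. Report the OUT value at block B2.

Per-block solution:
  B0:  IN={}  OUT={d-c}
  B1:  IN={d-c}  OUT={a*c, d-c}
  B2:  IN={a*c, d-c}  OUT={a*c, e*f}
  B3:  IN={}  OUT={}
  B4:  IN={}  OUT={d-f}
  B5:  IN={d-f}  OUT={c+c}

Merge at B2: IN[B2] = OUT[B1] = {a*c, d-c}
Applying B2's transfer function to that IN value gives OUT[B2] (row B2 above).

Answer: {a*c, e*f}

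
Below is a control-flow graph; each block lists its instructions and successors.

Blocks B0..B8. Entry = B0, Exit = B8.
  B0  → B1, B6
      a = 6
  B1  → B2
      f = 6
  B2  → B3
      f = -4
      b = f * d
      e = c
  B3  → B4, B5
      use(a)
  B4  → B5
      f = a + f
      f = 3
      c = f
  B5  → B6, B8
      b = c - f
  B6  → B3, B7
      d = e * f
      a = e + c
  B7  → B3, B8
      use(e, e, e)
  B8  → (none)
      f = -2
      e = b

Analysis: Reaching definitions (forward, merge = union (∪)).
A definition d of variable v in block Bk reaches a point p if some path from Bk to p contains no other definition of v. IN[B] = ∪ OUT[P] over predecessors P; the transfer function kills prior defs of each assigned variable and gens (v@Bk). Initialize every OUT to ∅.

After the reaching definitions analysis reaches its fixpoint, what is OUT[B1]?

Converged values:
  B0: | IN={} | OUT={a@B0}
  B1: | IN={a@B0} | OUT={a@B0, f@B1}
  B2: | IN={a@B0, f@B1} | OUT={a@B0, b@B2, e@B2, f@B2}
  B3: | IN={a@B0, a@B6, b@B2, b@B5, c@B4, d@B6, e@B2, f@B2, f@B4} | OUT={a@B0, a@B6, b@B2, b@B5, c@B4, d@B6, e@B2, f@B2, f@B4}
  B4: | IN={a@B0, a@B6, b@B2, b@B5, c@B4, d@B6, e@B2, f@B2, f@B4} | OUT={a@B0, a@B6, b@B2, b@B5, c@B4, d@B6, e@B2, f@B4}
  B5: | IN={a@B0, a@B6, b@B2, b@B5, c@B4, d@B6, e@B2, f@B2, f@B4} | OUT={a@B0, a@B6, b@B5, c@B4, d@B6, e@B2, f@B2, f@B4}
  B6: | IN={a@B0, a@B6, b@B5, c@B4, d@B6, e@B2, f@B2, f@B4} | OUT={a@B6, b@B5, c@B4, d@B6, e@B2, f@B2, f@B4}
  B7: | IN={a@B6, b@B5, c@B4, d@B6, e@B2, f@B2, f@B4} | OUT={a@B6, b@B5, c@B4, d@B6, e@B2, f@B2, f@B4}
  B8: | IN={a@B0, a@B6, b@B5, c@B4, d@B6, e@B2, f@B2, f@B4} | OUT={a@B0, a@B6, b@B5, c@B4, d@B6, e@B8, f@B8}

Merge at B1: IN[B1] = OUT[B0] = {a@B0}
Applying B1's transfer function to that IN value gives OUT[B1] (row B1 above).

Answer: {a@B0, f@B1}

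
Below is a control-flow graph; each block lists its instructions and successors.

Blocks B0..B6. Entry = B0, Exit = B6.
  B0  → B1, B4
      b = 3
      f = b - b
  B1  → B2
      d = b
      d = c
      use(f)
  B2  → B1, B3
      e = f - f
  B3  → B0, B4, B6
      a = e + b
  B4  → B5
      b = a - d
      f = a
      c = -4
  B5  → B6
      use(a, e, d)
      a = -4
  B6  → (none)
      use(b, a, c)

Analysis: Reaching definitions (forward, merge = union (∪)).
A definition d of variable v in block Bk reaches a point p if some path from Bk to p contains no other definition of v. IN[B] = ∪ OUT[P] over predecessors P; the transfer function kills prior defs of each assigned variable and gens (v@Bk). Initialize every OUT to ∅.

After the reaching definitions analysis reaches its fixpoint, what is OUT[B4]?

Answer: {a@B3, b@B4, c@B4, d@B1, e@B2, f@B4}

Derivation:
Per-block solution:
  B0:   IN={a@B3, b@B0, d@B1, e@B2, f@B0}   OUT={a@B3, b@B0, d@B1, e@B2, f@B0}
  B1:   IN={a@B3, b@B0, d@B1, e@B2, f@B0}   OUT={a@B3, b@B0, d@B1, e@B2, f@B0}
  B2:   IN={a@B3, b@B0, d@B1, e@B2, f@B0}   OUT={a@B3, b@B0, d@B1, e@B2, f@B0}
  B3:   IN={a@B3, b@B0, d@B1, e@B2, f@B0}   OUT={a@B3, b@B0, d@B1, e@B2, f@B0}
  B4:   IN={a@B3, b@B0, d@B1, e@B2, f@B0}   OUT={a@B3, b@B4, c@B4, d@B1, e@B2, f@B4}
  B5:   IN={a@B3, b@B4, c@B4, d@B1, e@B2, f@B4}   OUT={a@B5, b@B4, c@B4, d@B1, e@B2, f@B4}
  B6:   IN={a@B3, a@B5, b@B0, b@B4, c@B4, d@B1, e@B2, f@B0, f@B4}   OUT={a@B3, a@B5, b@B0, b@B4, c@B4, d@B1, e@B2, f@B0, f@B4}

Merge at B4: IN[B4] = OUT[B0] ⊔ OUT[B3] = {a@B3, b@B0, d@B1, e@B2, f@B0}
Applying B4's transfer function to that IN value gives OUT[B4] (row B4 above).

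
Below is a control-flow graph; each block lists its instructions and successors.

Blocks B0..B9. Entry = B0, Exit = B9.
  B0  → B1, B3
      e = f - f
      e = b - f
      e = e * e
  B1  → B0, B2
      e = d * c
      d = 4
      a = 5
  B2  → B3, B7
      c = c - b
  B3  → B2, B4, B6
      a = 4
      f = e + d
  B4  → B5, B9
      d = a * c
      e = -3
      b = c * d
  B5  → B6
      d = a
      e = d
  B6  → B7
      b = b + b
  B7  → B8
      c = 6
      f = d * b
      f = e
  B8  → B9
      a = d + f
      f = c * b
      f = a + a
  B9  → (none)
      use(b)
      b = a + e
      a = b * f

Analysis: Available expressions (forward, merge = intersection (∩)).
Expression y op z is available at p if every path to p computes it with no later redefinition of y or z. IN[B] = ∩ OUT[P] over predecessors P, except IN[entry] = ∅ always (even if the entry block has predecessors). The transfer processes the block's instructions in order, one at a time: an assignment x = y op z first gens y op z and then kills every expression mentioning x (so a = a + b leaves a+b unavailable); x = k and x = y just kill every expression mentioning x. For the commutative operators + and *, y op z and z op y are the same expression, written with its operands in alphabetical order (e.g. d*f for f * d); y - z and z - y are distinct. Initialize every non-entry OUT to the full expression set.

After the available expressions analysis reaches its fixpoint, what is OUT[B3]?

Answer: {d+e}

Derivation:
Fixpoint table:
  B0: | IN={} | OUT={b-f, f-f}
  B1: | IN={b-f, f-f} | OUT={b-f, f-f}
  B2: | IN={} | OUT={}
  B3: | IN={} | OUT={d+e}
  B4: | IN={d+e} | OUT={a*c, c*d}
  B5: | IN={a*c, c*d} | OUT={a*c}
  B6: | IN={} | OUT={}
  B7: | IN={} | OUT={b*d}
  B8: | IN={b*d} | OUT={a+a, b*c, b*d}
  B9: | IN={} | OUT={b*f}

Merge at B3: IN[B3] = OUT[B0] ∩ OUT[B2] = {}
Applying B3's transfer function to that IN value gives OUT[B3] (row B3 above).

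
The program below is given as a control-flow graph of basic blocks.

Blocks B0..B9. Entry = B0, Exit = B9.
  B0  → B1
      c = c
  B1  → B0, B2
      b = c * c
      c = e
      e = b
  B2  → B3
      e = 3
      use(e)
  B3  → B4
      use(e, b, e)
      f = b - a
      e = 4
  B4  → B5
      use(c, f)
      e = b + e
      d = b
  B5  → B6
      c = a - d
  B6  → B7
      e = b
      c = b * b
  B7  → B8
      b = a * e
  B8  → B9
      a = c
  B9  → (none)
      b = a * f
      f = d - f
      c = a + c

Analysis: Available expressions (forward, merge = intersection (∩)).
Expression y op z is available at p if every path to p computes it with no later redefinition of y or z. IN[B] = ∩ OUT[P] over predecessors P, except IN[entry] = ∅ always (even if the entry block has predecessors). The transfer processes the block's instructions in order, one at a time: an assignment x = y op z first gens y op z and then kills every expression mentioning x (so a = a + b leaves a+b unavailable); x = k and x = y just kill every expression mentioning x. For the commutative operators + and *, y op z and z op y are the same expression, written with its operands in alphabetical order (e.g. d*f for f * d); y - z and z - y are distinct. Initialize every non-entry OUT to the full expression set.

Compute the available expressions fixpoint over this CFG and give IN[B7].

Fixpoint table:
  B0:  IN={}  OUT={}
  B1:  IN={}  OUT={}
  B2:  IN={}  OUT={}
  B3:  IN={}  OUT={b-a}
  B4:  IN={b-a}  OUT={b-a}
  B5:  IN={b-a}  OUT={a-d, b-a}
  B6:  IN={a-d, b-a}  OUT={a-d, b*b, b-a}
  B7:  IN={a-d, b*b, b-a}  OUT={a*e, a-d}
  B8:  IN={a*e, a-d}  OUT={}
  B9:  IN={}  OUT={}

Merge at B7: IN[B7] = OUT[B6] = {a-d, b*b, b-a}

Answer: {a-d, b*b, b-a}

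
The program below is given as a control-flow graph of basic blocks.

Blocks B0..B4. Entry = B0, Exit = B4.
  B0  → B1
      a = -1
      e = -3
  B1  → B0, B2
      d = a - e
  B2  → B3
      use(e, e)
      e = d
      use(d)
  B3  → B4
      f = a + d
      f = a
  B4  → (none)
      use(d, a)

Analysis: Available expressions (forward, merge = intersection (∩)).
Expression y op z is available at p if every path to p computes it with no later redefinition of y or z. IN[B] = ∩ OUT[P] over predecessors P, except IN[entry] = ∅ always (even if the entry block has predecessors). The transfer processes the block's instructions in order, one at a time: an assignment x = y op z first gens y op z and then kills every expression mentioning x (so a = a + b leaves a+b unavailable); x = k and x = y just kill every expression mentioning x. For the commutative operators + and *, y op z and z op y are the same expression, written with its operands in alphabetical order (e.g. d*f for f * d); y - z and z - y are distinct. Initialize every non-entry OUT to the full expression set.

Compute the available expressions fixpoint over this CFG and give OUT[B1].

Answer: {a-e}

Trace:
Converged values:
  B0:   IN={}   OUT={}
  B1:   IN={}   OUT={a-e}
  B2:   IN={a-e}   OUT={}
  B3:   IN={}   OUT={a+d}
  B4:   IN={a+d}   OUT={a+d}

Merge at B1: IN[B1] = OUT[B0] = {}
Applying B1's transfer function to that IN value gives OUT[B1] (row B1 above).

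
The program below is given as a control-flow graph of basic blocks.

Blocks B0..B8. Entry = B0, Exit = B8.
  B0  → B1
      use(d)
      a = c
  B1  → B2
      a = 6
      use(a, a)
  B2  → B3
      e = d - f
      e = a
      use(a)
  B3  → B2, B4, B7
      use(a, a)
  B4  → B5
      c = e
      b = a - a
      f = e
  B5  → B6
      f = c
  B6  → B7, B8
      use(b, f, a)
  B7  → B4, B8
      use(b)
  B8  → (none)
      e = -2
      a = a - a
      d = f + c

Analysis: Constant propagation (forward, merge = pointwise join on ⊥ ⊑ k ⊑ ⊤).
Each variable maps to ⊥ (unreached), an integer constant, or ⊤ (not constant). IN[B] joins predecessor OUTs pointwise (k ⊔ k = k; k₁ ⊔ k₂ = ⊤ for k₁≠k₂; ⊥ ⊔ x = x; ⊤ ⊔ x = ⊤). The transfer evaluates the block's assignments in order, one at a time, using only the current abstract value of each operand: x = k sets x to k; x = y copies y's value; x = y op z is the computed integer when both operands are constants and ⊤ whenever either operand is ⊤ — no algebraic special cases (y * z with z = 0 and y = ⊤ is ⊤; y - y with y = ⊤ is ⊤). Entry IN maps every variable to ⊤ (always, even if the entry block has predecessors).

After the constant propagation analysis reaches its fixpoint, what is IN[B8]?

Answer: {a: 6, b: ⊤, c: ⊤, d: ⊤, e: 6, f: ⊤}

Derivation:
Converged values:
  B0: | IN=(all ⊤) | OUT=(all ⊤)
  B1: | IN=(all ⊤) | OUT={a:6; rest ⊤}
  B2: | IN={a:6; rest ⊤} | OUT={a:6, e:6; rest ⊤}
  B3: | IN={a:6, e:6; rest ⊤} | OUT={a:6, e:6; rest ⊤}
  B4: | IN={a:6, e:6; rest ⊤} | OUT={a:6, b:0, c:6, e:6, f:6; rest ⊤}
  B5: | IN={a:6, b:0, c:6, e:6, f:6; rest ⊤} | OUT={a:6, b:0, c:6, e:6, f:6; rest ⊤}
  B6: | IN={a:6, b:0, c:6, e:6, f:6; rest ⊤} | OUT={a:6, b:0, c:6, e:6, f:6; rest ⊤}
  B7: | IN={a:6, e:6; rest ⊤} | OUT={a:6, e:6; rest ⊤}
  B8: | IN={a:6, e:6; rest ⊤} | OUT={a:0, e:-2; rest ⊤}

Merge at B8: IN[B8] = OUT[B6] ⊔ OUT[B7] = {a: 6, b: ⊤, c: ⊤, d: ⊤, e: 6, f: ⊤}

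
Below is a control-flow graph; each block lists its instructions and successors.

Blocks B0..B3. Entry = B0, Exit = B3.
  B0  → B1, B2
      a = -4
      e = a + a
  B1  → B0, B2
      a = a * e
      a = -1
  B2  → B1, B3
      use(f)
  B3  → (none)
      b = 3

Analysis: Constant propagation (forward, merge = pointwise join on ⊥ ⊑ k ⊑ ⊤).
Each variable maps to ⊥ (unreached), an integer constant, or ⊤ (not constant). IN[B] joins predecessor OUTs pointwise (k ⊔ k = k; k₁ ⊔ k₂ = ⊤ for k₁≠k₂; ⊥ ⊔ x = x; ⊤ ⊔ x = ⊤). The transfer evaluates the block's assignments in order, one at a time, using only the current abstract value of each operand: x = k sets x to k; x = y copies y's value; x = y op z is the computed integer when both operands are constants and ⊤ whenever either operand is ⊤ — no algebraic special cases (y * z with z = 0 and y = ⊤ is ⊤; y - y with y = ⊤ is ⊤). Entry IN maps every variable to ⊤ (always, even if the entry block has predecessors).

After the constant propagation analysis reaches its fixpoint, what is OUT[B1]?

Converged values:
  B0:   IN=(all ⊤)   OUT={a:-4, e:-8; rest ⊤}
  B1:   IN={e:-8; rest ⊤}   OUT={a:-1, e:-8; rest ⊤}
  B2:   IN={e:-8; rest ⊤}   OUT={e:-8; rest ⊤}
  B3:   IN={e:-8; rest ⊤}   OUT={b:3, e:-8; rest ⊤}

Merge at B1: IN[B1] = OUT[B0] ⊔ OUT[B2] = {a: ⊤, b: ⊤, c: ⊤, d: ⊤, e: -8, f: ⊤}
Applying B1's transfer function to that IN value gives OUT[B1] (row B1 above).

Answer: {a: -1, b: ⊤, c: ⊤, d: ⊤, e: -8, f: ⊤}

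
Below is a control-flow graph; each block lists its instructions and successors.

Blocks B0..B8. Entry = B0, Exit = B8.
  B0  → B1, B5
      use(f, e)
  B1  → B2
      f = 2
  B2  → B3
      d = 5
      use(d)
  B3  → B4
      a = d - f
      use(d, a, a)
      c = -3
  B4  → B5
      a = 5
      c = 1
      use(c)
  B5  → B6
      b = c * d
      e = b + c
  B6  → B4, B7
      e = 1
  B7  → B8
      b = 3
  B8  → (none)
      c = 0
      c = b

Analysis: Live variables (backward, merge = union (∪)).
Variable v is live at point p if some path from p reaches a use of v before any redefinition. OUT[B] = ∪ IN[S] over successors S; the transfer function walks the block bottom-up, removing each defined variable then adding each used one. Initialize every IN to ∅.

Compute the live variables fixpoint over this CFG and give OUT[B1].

Converged values:
  B0:  IN={c, d, e, f}  OUT={c, d}
  B1:  IN={}  OUT={f}
  B2:  IN={f}  OUT={d, f}
  B3:  IN={d, f}  OUT={d}
  B4:  IN={d}  OUT={c, d}
  B5:  IN={c, d}  OUT={d}
  B6:  IN={d}  OUT={d}
  B7:  IN={}  OUT={b}
  B8:  IN={b}  OUT={}

Merge at B1: OUT[B1] = IN[B2] = {f}

Answer: {f}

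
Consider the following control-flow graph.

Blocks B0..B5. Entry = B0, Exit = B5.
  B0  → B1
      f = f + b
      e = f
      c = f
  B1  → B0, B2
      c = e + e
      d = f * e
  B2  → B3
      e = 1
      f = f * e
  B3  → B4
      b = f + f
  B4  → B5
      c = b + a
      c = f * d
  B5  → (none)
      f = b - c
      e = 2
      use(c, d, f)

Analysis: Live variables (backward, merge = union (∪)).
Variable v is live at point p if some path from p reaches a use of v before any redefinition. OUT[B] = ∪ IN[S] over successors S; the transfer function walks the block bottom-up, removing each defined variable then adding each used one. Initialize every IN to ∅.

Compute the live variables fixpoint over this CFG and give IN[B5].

Answer: {b, c, d}

Trace:
Per-block solution:
  B0:   IN={a, b, f}   OUT={a, b, e, f}
  B1:   IN={a, b, e, f}   OUT={a, b, d, f}
  B2:   IN={a, d, f}   OUT={a, d, f}
  B3:   IN={a, d, f}   OUT={a, b, d, f}
  B4:   IN={a, b, d, f}   OUT={b, c, d}
  B5:   IN={b, c, d}   OUT={}

B5 is the boundary node: OUT[B5] = {}
Applying B5's transfer function to that OUT value gives IN[B5] (row B5 above).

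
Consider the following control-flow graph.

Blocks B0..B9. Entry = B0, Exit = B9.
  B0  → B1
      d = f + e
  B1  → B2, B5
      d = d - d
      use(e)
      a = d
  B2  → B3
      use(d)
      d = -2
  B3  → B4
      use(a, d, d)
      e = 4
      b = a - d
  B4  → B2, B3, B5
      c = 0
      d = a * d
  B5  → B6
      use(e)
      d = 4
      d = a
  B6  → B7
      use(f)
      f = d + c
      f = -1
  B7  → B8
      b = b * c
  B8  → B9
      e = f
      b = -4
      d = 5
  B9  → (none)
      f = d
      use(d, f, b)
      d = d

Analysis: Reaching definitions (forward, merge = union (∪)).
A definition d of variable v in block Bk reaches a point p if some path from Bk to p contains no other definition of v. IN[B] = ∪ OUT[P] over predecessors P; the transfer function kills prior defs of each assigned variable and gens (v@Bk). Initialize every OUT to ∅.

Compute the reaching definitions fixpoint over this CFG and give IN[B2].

Answer: {a@B1, b@B3, c@B4, d@B1, d@B4, e@B3}

Derivation:
Per-block solution:
  B0:  IN={}  OUT={d@B0}
  B1:  IN={d@B0}  OUT={a@B1, d@B1}
  B2:  IN={a@B1, b@B3, c@B4, d@B1, d@B4, e@B3}  OUT={a@B1, b@B3, c@B4, d@B2, e@B3}
  B3:  IN={a@B1, b@B3, c@B4, d@B2, d@B4, e@B3}  OUT={a@B1, b@B3, c@B4, d@B2, d@B4, e@B3}
  B4:  IN={a@B1, b@B3, c@B4, d@B2, d@B4, e@B3}  OUT={a@B1, b@B3, c@B4, d@B4, e@B3}
  B5:  IN={a@B1, b@B3, c@B4, d@B1, d@B4, e@B3}  OUT={a@B1, b@B3, c@B4, d@B5, e@B3}
  B6:  IN={a@B1, b@B3, c@B4, d@B5, e@B3}  OUT={a@B1, b@B3, c@B4, d@B5, e@B3, f@B6}
  B7:  IN={a@B1, b@B3, c@B4, d@B5, e@B3, f@B6}  OUT={a@B1, b@B7, c@B4, d@B5, e@B3, f@B6}
  B8:  IN={a@B1, b@B7, c@B4, d@B5, e@B3, f@B6}  OUT={a@B1, b@B8, c@B4, d@B8, e@B8, f@B6}
  B9:  IN={a@B1, b@B8, c@B4, d@B8, e@B8, f@B6}  OUT={a@B1, b@B8, c@B4, d@B9, e@B8, f@B9}

Merge at B2: IN[B2] = OUT[B1] ⊔ OUT[B4] = {a@B1, b@B3, c@B4, d@B1, d@B4, e@B3}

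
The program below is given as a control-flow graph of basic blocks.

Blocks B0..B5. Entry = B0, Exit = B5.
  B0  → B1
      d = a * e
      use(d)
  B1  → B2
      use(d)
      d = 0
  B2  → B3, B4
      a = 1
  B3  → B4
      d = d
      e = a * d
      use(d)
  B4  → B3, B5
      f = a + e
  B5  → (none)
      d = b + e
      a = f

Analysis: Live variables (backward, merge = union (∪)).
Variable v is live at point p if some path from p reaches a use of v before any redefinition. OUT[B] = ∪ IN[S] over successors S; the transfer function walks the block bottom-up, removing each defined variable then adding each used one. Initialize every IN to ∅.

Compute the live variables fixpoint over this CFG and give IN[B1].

Converged values:
  B0:   IN={a, b, e}   OUT={b, d, e}
  B1:   IN={b, d, e}   OUT={b, d, e}
  B2:   IN={b, d, e}   OUT={a, b, d, e}
  B3:   IN={a, b, d}   OUT={a, b, d, e}
  B4:   IN={a, b, d, e}   OUT={a, b, d, e, f}
  B5:   IN={b, e, f}   OUT={}

Merge at B1: OUT[B1] = IN[B2] = {b, d, e}
Applying B1's transfer function to that OUT value gives IN[B1] (row B1 above).

Answer: {b, d, e}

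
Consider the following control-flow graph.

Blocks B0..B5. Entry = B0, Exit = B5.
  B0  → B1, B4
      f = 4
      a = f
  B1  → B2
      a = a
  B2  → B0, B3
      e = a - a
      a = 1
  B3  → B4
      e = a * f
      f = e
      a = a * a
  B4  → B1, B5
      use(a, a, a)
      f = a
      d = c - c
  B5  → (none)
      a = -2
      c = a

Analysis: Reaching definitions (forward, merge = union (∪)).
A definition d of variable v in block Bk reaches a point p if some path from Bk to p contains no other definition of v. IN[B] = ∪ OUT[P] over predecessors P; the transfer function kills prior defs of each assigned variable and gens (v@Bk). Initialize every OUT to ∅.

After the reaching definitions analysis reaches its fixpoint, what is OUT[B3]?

Answer: {a@B3, d@B4, e@B3, f@B3}

Trace:
Converged values:
  B0:  IN={a@B2, d@B4, e@B2, f@B0, f@B4}  OUT={a@B0, d@B4, e@B2, f@B0}
  B1:  IN={a@B0, a@B3, d@B4, e@B2, e@B3, f@B0, f@B4}  OUT={a@B1, d@B4, e@B2, e@B3, f@B0, f@B4}
  B2:  IN={a@B1, d@B4, e@B2, e@B3, f@B0, f@B4}  OUT={a@B2, d@B4, e@B2, f@B0, f@B4}
  B3:  IN={a@B2, d@B4, e@B2, f@B0, f@B4}  OUT={a@B3, d@B4, e@B3, f@B3}
  B4:  IN={a@B0, a@B3, d@B4, e@B2, e@B3, f@B0, f@B3}  OUT={a@B0, a@B3, d@B4, e@B2, e@B3, f@B4}
  B5:  IN={a@B0, a@B3, d@B4, e@B2, e@B3, f@B4}  OUT={a@B5, c@B5, d@B4, e@B2, e@B3, f@B4}

Merge at B3: IN[B3] = OUT[B2] = {a@B2, d@B4, e@B2, f@B0, f@B4}
Applying B3's transfer function to that IN value gives OUT[B3] (row B3 above).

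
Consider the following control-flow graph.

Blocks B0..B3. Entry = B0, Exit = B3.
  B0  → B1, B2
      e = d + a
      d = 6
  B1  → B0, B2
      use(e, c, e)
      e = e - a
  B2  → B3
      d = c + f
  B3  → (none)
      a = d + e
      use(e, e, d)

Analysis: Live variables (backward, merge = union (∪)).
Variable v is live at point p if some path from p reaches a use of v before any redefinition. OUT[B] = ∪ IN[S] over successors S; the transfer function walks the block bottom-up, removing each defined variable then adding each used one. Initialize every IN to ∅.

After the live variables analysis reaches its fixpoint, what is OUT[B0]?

Converged values:
  B0:  IN={a, c, d, f}  OUT={a, c, d, e, f}
  B1:  IN={a, c, d, e, f}  OUT={a, c, d, e, f}
  B2:  IN={c, e, f}  OUT={d, e}
  B3:  IN={d, e}  OUT={}

Merge at B0: OUT[B0] = IN[B1] ⊔ IN[B2] = {a, c, d, e, f}

Answer: {a, c, d, e, f}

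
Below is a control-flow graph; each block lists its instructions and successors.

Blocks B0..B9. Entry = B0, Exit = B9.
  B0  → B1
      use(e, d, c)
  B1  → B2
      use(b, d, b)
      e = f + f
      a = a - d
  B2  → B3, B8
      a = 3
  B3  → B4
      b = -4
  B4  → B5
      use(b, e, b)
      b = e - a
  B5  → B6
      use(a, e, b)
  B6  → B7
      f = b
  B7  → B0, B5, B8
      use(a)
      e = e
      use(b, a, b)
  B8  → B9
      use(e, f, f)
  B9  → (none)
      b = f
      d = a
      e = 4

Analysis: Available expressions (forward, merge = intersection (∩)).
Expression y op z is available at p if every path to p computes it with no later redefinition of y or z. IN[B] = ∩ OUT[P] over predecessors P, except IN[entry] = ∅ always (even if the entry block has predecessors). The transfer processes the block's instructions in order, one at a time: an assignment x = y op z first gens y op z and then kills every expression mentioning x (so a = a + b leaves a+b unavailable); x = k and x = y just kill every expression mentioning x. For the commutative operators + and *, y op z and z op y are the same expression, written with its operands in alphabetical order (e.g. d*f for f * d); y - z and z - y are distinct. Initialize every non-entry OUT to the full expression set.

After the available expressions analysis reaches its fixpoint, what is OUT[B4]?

Answer: {e-a, f+f}

Derivation:
Per-block solution:
  B0:   IN={}   OUT={}
  B1:   IN={}   OUT={f+f}
  B2:   IN={f+f}   OUT={f+f}
  B3:   IN={f+f}   OUT={f+f}
  B4:   IN={f+f}   OUT={e-a, f+f}
  B5:   IN={}   OUT={}
  B6:   IN={}   OUT={}
  B7:   IN={}   OUT={}
  B8:   IN={}   OUT={}
  B9:   IN={}   OUT={}

Merge at B4: IN[B4] = OUT[B3] = {f+f}
Applying B4's transfer function to that IN value gives OUT[B4] (row B4 above).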